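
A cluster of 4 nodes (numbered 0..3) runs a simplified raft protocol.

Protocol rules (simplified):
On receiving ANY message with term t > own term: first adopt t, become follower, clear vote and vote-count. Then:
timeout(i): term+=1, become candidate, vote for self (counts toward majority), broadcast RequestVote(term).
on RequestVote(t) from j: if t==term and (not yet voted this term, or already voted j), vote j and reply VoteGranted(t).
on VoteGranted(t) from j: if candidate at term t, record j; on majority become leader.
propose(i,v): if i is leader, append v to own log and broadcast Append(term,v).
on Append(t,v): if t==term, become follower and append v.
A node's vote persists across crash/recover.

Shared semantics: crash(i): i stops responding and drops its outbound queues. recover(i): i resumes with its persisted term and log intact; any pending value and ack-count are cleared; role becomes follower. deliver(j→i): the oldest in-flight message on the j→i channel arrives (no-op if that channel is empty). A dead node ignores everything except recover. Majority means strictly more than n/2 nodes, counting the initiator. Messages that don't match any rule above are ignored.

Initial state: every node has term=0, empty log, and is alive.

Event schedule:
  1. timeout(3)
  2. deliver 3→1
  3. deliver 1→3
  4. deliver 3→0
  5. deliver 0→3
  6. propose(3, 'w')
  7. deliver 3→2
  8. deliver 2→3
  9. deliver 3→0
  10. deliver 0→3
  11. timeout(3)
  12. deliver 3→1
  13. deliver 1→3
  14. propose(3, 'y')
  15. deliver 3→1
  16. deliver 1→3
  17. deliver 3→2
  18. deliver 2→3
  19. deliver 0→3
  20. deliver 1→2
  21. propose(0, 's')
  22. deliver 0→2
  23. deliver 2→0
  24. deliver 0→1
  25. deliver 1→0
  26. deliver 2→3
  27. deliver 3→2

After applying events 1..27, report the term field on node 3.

[1] timeout(3) → N3(cand t1 [-])
[2] deliver 3→1 → N1(foll t1 [-])
[3] deliver 1→3 → ∅
[4] deliver 3→0 → N0(foll t1 [-])
[5] deliver 0→3 → N3(lead t1 [-])
[6] propose(3,'w') → N3(lead t1 [w])
[7] deliver 3→2 → N2(foll t1 [-])
[8] deliver 2→3 → ∅
[9] deliver 3→0 → N0(foll t1 [w])
[10] deliver 0→3 → ∅
[11] timeout(3) → N3(cand t2 [w])
[12] deliver 3→1 → N1(foll t1 [w])
[13] deliver 1→3 → ∅
[14] propose(3,'y') → ∅
[15] deliver 3→1 → N1(foll t2 [w])
[16] deliver 1→3 → ∅
[17] deliver 3→2 → N2(foll t1 [w])
[18] deliver 2→3 → ∅
[19] deliver 0→3 → ∅
[20] deliver 1→2 → ∅
[21] propose(0,'s') → ∅
[22] deliver 0→2 → ∅
[23] deliver 2→0 → ∅
[24] deliver 0→1 → ∅
[25] deliver 1→0 → ∅
[26] deliver 2→3 → ∅
[27] deliver 3→2 → N2(foll t2 [w])

2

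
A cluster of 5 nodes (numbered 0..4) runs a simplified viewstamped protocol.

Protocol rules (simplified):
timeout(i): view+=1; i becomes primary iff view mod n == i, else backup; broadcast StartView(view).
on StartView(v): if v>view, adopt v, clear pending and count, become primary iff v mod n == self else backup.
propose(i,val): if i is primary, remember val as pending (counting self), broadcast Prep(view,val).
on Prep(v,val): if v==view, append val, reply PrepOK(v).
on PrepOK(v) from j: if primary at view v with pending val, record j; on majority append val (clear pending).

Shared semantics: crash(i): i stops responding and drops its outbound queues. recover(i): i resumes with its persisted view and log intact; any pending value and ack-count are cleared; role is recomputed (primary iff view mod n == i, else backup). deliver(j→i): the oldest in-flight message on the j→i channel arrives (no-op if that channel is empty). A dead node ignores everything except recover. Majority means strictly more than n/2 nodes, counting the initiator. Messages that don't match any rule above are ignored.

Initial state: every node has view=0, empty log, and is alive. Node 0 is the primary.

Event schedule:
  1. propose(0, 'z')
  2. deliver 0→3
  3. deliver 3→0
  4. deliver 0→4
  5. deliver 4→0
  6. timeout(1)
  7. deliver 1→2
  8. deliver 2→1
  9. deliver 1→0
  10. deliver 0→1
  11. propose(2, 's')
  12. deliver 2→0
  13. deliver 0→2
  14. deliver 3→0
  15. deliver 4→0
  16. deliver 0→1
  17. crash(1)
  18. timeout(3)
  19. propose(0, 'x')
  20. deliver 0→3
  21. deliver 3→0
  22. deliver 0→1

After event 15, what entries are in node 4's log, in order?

z

e1 propose(0,'z'): ·
e2 deliver 0→3: 3[back,v=0,z]
e3 deliver 3→0: ·
e4 deliver 0→4: 4[back,v=0,z]
e5 deliver 4→0: 0[prim,v=0,z]
e6 timeout(1): 1[prim,v=1,-]
e7 deliver 1→2: 2[back,v=1,-]
e8 deliver 2→1: ·
e9 deliver 1→0: 0[back,v=1,z]
e10 deliver 0→1: ·
e11 propose(2,'s'): ·
e12 deliver 2→0: ·
e13 deliver 0→2: ·
e14 deliver 3→0: ·
e15 deliver 4→0: ·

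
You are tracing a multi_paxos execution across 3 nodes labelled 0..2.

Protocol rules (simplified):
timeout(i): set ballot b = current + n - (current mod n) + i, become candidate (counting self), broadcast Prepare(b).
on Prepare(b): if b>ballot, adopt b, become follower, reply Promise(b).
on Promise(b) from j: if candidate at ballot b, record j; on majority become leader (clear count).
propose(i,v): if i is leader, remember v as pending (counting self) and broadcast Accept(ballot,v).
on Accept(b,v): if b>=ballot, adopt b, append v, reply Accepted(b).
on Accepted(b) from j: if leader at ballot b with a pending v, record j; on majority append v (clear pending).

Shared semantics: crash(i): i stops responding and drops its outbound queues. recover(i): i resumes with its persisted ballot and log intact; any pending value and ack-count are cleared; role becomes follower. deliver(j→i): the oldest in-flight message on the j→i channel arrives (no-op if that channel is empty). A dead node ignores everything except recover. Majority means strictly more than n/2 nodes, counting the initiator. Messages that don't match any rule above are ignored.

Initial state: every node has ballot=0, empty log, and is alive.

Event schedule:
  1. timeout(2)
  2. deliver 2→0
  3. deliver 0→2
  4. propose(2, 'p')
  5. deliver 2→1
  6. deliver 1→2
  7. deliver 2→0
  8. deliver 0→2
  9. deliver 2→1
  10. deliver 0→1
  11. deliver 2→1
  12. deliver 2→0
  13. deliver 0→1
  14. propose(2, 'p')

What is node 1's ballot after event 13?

1. timeout(2):  <2:cand b5 ->
2. deliver 2→0:  <0:foll b5 ->
3. deliver 0→2:  <2:lead b5 ->
4. propose(2,'p'):  nop
5. deliver 2→1:  <1:foll b5 ->
6. deliver 1→2:  nop
7. deliver 2→0:  <0:foll b5 p>
8. deliver 0→2:  <2:lead b5 p>
9. deliver 2→1:  <1:foll b5 p>
10. deliver 0→1:  nop
11. deliver 2→1:  nop
12. deliver 2→0:  nop
13. deliver 0→1:  nop

5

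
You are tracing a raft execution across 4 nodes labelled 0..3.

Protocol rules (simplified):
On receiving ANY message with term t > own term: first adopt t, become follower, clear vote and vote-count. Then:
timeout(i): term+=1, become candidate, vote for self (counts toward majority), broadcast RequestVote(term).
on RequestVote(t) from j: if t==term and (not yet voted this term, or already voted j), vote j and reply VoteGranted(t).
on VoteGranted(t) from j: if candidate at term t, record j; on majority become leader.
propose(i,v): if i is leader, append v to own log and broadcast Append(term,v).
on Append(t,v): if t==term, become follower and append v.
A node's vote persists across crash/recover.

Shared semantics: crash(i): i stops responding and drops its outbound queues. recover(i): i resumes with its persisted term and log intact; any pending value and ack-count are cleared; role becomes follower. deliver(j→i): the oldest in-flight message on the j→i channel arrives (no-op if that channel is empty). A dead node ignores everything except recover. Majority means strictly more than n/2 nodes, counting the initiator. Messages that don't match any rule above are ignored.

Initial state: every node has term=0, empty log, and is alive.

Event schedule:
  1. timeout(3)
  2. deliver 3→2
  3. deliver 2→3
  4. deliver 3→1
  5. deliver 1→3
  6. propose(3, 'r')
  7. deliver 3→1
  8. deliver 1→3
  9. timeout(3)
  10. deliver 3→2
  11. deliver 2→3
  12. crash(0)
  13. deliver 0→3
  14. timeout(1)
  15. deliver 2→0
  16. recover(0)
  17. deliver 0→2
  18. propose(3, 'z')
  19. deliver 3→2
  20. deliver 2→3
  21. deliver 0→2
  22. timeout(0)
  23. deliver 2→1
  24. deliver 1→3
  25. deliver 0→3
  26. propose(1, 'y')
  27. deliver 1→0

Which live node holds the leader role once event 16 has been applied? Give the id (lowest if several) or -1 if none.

-1

step 1 timeout(3): 3={cand,t=1,log=-}
step 2 deliver 3→2: 2={foll,t=1,log=-}
step 3 deliver 2→3: —
step 4 deliver 3→1: 1={foll,t=1,log=-}
step 5 deliver 1→3: 3={lead,t=1,log=-}
step 6 propose(3,'r'): 3={lead,t=1,log=r}
step 7 deliver 3→1: 1={foll,t=1,log=r}
step 8 deliver 1→3: —
step 9 timeout(3): 3={cand,t=2,log=r}
step 10 deliver 3→2: 2={foll,t=1,log=r}
step 11 deliver 2→3: —
step 12 crash(0): 0={✗foll,t=0,log=-}
step 13 deliver 0→3: —
step 14 timeout(1): 1={cand,t=2,log=r}
step 15 deliver 2→0: —
step 16 recover(0): 0={foll,t=0,log=-}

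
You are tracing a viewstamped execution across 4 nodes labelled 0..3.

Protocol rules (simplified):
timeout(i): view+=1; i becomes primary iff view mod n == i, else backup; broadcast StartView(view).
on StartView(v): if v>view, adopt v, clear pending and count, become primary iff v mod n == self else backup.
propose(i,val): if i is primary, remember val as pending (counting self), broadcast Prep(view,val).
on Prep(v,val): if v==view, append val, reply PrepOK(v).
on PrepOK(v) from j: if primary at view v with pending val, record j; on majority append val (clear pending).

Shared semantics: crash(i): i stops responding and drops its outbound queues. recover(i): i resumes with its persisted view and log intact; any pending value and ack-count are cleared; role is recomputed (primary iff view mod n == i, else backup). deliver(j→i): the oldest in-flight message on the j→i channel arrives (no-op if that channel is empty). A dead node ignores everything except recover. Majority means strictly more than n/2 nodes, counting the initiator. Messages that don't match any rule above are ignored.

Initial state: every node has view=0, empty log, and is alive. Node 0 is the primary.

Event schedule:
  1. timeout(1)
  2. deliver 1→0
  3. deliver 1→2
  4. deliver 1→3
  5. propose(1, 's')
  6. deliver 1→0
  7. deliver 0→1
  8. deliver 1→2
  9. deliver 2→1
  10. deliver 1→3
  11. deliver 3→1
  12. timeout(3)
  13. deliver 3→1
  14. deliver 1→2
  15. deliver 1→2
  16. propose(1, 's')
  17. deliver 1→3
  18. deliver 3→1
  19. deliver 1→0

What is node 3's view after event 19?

2

1. timeout(1):  <1:prim v1 ->
2. deliver 1→0:  <0:back v1 ->
3. deliver 1→2:  <2:back v1 ->
4. deliver 1→3:  <3:back v1 ->
5. propose(1,'s'):  nop
6. deliver 1→0:  <0:back v1 s>
7. deliver 0→1:  nop
8. deliver 1→2:  <2:back v1 s>
9. deliver 2→1:  <1:prim v1 s>
10. deliver 1→3:  <3:back v1 s>
11. deliver 3→1:  nop
12. timeout(3):  <3:back v2 s>
13. deliver 3→1:  <1:back v2 s>
14. deliver 1→2:  nop
15. deliver 1→2:  nop
16. propose(1,'s'):  nop
17. deliver 1→3:  nop
18. deliver 3→1:  nop
19. deliver 1→0:  nop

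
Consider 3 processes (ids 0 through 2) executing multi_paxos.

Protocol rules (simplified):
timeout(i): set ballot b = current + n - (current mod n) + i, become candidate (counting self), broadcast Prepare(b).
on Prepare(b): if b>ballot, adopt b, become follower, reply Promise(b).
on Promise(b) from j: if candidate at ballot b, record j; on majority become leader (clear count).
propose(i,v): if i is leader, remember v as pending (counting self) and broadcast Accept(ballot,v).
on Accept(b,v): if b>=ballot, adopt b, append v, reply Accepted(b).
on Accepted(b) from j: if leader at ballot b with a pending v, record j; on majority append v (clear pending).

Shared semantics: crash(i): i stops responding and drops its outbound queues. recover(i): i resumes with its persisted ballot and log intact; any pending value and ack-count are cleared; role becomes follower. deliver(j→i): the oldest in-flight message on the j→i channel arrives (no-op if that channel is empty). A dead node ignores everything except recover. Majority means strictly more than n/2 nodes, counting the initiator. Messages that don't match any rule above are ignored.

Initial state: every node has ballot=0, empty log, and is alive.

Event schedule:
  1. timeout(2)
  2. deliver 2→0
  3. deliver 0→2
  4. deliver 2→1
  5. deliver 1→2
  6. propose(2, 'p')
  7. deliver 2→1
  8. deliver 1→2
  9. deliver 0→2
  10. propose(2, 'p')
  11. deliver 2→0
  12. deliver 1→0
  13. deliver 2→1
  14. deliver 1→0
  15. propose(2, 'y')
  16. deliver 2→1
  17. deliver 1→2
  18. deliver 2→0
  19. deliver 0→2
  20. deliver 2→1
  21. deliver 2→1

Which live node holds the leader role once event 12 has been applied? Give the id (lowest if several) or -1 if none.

2

step 1 timeout(2): 2={cand,b=5,log=-}
step 2 deliver 2→0: 0={foll,b=5,log=-}
step 3 deliver 0→2: 2={lead,b=5,log=-}
step 4 deliver 2→1: 1={foll,b=5,log=-}
step 5 deliver 1→2: —
step 6 propose(2,'p'): —
step 7 deliver 2→1: 1={foll,b=5,log=p}
step 8 deliver 1→2: 2={lead,b=5,log=p}
step 9 deliver 0→2: —
step 10 propose(2,'p'): —
step 11 deliver 2→0: 0={foll,b=5,log=p}
step 12 deliver 1→0: —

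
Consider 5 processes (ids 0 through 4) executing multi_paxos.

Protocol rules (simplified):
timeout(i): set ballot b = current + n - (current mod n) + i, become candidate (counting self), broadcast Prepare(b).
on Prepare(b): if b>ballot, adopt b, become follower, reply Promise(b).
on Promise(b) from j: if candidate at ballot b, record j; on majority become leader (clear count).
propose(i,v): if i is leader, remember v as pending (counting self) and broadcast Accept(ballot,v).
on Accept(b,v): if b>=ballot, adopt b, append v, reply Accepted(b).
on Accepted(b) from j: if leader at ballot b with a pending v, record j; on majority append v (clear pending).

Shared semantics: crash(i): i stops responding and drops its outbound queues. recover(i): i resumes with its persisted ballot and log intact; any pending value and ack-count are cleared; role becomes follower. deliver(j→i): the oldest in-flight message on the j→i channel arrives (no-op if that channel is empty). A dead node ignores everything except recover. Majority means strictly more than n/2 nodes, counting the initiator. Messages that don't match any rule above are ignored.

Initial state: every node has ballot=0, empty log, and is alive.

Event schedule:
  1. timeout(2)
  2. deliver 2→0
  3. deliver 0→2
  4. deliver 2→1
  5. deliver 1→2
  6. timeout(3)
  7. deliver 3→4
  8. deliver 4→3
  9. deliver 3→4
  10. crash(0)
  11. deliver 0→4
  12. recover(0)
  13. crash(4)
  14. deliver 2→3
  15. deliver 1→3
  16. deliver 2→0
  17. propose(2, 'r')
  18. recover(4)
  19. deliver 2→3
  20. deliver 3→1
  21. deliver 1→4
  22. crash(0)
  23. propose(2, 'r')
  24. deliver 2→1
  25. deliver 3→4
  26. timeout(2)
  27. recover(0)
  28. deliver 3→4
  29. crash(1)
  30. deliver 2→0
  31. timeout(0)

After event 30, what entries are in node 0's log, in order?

r

step 1 timeout(2): 2={cand,b=7,log=-}
step 2 deliver 2→0: 0={foll,b=7,log=-}
step 3 deliver 0→2: —
step 4 deliver 2→1: 1={foll,b=7,log=-}
step 5 deliver 1→2: 2={lead,b=7,log=-}
step 6 timeout(3): 3={cand,b=8,log=-}
step 7 deliver 3→4: 4={foll,b=8,log=-}
step 8 deliver 4→3: —
step 9 deliver 3→4: —
step 10 crash(0): 0={✗foll,b=7,log=-}
step 11 deliver 0→4: —
step 12 recover(0): 0={foll,b=7,log=-}
step 13 crash(4): 4={✗foll,b=8,log=-}
step 14 deliver 2→3: —
step 15 deliver 1→3: —
step 16 deliver 2→0: —
step 17 propose(2,'r'): —
step 18 recover(4): 4={foll,b=8,log=-}
step 19 deliver 2→3: —
step 20 deliver 3→1: 1={foll,b=8,log=-}
step 21 deliver 1→4: —
step 22 crash(0): 0={✗foll,b=7,log=-}
step 23 propose(2,'r'): —
step 24 deliver 2→1: —
step 25 deliver 3→4: —
step 26 timeout(2): 2={cand,b=12,log=-}
step 27 recover(0): 0={foll,b=7,log=-}
step 28 deliver 3→4: —
step 29 crash(1): 1={✗foll,b=8,log=-}
step 30 deliver 2→0: 0={foll,b=7,log=r}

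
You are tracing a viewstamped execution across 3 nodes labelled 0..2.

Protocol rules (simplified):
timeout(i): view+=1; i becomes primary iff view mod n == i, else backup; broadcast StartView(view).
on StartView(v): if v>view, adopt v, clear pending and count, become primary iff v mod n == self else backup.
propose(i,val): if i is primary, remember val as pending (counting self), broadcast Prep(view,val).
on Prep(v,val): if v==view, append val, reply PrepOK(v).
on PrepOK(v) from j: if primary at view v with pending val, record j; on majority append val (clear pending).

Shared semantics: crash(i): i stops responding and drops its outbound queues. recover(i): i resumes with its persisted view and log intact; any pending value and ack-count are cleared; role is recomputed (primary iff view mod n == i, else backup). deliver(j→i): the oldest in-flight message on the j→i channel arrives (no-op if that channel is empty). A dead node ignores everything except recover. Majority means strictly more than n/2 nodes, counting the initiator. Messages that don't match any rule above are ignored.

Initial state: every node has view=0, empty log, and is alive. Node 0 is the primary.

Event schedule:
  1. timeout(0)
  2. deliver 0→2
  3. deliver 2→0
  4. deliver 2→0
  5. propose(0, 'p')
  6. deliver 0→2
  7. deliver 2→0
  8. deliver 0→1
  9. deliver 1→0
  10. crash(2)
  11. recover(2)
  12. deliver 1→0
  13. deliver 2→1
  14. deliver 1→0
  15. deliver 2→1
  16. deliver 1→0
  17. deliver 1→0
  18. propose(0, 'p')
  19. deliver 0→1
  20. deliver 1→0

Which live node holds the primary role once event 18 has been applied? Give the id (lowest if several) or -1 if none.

1

step 1 timeout(0): 0={back,v=1,log=-}
step 2 deliver 0→2: 2={back,v=1,log=-}
step 3 deliver 2→0: —
step 4 deliver 2→0: —
step 5 propose(0,'p'): —
step 6 deliver 0→2: —
step 7 deliver 2→0: —
step 8 deliver 0→1: 1={prim,v=1,log=-}
step 9 deliver 1→0: —
step 10 crash(2): 2={✗back,v=1,log=-}
step 11 recover(2): 2={back,v=1,log=-}
step 12 deliver 1→0: —
step 13 deliver 2→1: —
step 14 deliver 1→0: —
step 15 deliver 2→1: —
step 16 deliver 1→0: —
step 17 deliver 1→0: —
step 18 propose(0,'p'): —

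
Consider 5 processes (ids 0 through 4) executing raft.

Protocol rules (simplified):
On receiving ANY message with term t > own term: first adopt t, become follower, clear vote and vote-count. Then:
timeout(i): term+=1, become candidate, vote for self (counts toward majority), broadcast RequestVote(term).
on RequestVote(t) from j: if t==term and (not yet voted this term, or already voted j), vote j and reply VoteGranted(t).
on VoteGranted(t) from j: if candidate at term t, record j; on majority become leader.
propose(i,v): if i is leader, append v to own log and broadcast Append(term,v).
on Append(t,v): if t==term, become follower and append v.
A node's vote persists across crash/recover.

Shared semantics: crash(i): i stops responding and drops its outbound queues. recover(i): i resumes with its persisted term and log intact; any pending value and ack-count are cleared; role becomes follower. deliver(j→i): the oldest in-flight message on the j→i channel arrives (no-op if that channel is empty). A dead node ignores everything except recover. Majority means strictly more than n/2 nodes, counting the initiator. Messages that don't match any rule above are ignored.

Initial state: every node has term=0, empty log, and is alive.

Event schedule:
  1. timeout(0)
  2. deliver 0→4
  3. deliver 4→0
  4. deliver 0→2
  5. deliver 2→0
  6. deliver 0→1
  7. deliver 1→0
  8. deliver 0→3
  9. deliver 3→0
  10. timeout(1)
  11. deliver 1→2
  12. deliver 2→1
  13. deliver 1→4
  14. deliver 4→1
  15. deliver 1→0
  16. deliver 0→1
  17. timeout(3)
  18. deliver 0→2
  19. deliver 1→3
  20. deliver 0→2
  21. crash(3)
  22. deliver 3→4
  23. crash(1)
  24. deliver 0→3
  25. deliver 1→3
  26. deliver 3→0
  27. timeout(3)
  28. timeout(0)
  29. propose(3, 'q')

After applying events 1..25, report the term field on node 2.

[1] timeout(0) → N0(cand t1 [-])
[2] deliver 0→4 → N4(foll t1 [-])
[3] deliver 4→0 → ∅
[4] deliver 0→2 → N2(foll t1 [-])
[5] deliver 2→0 → N0(lead t1 [-])
[6] deliver 0→1 → N1(foll t1 [-])
[7] deliver 1→0 → ∅
[8] deliver 0→3 → N3(foll t1 [-])
[9] deliver 3→0 → ∅
[10] timeout(1) → N1(cand t2 [-])
[11] deliver 1→2 → N2(foll t2 [-])
[12] deliver 2→1 → ∅
[13] deliver 1→4 → N4(foll t2 [-])
[14] deliver 4→1 → N1(lead t2 [-])
[15] deliver 1→0 → N0(foll t2 [-])
[16] deliver 0→1 → ∅
[17] timeout(3) → N3(cand t2 [-])
[18] deliver 0→2 → ∅
[19] deliver 1→3 → ∅
[20] deliver 0→2 → ∅
[21] crash(3) → N3(✗cand t2 [-])
[22] deliver 3→4 → ∅
[23] crash(1) → N1(✗lead t2 [-])
[24] deliver 0→3 → ∅
[25] deliver 1→3 → ∅

2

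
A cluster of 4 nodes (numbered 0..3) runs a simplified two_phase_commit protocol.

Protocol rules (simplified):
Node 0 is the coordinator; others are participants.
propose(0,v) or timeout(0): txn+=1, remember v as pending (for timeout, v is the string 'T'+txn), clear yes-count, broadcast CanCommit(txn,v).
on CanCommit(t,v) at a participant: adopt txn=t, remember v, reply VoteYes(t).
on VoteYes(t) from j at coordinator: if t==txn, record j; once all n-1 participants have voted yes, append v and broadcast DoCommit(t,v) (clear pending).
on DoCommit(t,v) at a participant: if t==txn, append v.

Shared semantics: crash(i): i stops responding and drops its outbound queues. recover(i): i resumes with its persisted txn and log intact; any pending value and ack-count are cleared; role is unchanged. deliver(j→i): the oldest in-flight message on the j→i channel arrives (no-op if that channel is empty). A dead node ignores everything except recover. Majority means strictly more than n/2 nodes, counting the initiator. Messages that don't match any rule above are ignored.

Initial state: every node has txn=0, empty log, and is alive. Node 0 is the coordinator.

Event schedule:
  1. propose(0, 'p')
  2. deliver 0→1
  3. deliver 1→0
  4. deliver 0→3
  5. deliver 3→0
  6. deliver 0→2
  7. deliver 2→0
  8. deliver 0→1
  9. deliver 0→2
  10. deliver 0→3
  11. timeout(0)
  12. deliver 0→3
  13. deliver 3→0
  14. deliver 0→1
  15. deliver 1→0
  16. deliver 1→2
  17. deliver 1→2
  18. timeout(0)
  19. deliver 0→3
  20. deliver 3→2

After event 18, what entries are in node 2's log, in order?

e1 propose(0,'p'): 0[coor,t=1,-]
e2 deliver 0→1: 1[part,t=1,-]
e3 deliver 1→0: ·
e4 deliver 0→3: 3[part,t=1,-]
e5 deliver 3→0: ·
e6 deliver 0→2: 2[part,t=1,-]
e7 deliver 2→0: 0[coor,t=1,p]
e8 deliver 0→1: 1[part,t=1,p]
e9 deliver 0→2: 2[part,t=1,p]
e10 deliver 0→3: 3[part,t=1,p]
e11 timeout(0): 0[coor,t=2,p]
e12 deliver 0→3: 3[part,t=2,p]
e13 deliver 3→0: ·
e14 deliver 0→1: 1[part,t=2,p]
e15 deliver 1→0: ·
e16 deliver 1→2: ·
e17 deliver 1→2: ·
e18 timeout(0): 0[coor,t=3,p]

p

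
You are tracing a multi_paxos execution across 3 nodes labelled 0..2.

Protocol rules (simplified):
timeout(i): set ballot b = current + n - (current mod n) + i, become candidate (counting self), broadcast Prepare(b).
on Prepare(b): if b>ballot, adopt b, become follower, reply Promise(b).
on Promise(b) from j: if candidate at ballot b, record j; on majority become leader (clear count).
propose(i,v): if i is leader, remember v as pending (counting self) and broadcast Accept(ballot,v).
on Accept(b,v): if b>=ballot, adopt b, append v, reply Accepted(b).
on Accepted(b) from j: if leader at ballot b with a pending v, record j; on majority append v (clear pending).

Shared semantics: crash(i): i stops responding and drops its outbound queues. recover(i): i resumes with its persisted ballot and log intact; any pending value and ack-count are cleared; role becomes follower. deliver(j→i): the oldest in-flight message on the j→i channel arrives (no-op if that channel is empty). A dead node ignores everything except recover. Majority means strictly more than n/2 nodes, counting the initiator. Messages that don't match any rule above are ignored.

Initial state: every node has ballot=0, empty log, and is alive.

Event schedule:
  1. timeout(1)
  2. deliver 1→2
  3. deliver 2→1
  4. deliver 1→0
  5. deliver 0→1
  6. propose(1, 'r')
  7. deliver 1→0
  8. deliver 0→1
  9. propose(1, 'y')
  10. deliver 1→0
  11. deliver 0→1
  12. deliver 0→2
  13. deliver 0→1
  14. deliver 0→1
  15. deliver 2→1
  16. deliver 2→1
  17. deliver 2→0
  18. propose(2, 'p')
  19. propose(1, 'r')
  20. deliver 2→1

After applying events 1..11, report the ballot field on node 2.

after 1 — timeout(1): n1:cand/b4/[-]
after 2 — deliver 1→2: n2:foll/b4/[-]
after 3 — deliver 2→1: n1:lead/b4/[-]
after 4 — deliver 1→0: n0:foll/b4/[-]
after 5 — deliver 0→1: ·
after 6 — propose(1,'r'): ·
after 7 — deliver 1→0: n0:foll/b4/[r]
after 8 — deliver 0→1: n1:lead/b4/[r]
after 9 — propose(1,'y'): ·
after 10 — deliver 1→0: n0:foll/b4/[r,y]
after 11 — deliver 0→1: n1:lead/b4/[r,y]

4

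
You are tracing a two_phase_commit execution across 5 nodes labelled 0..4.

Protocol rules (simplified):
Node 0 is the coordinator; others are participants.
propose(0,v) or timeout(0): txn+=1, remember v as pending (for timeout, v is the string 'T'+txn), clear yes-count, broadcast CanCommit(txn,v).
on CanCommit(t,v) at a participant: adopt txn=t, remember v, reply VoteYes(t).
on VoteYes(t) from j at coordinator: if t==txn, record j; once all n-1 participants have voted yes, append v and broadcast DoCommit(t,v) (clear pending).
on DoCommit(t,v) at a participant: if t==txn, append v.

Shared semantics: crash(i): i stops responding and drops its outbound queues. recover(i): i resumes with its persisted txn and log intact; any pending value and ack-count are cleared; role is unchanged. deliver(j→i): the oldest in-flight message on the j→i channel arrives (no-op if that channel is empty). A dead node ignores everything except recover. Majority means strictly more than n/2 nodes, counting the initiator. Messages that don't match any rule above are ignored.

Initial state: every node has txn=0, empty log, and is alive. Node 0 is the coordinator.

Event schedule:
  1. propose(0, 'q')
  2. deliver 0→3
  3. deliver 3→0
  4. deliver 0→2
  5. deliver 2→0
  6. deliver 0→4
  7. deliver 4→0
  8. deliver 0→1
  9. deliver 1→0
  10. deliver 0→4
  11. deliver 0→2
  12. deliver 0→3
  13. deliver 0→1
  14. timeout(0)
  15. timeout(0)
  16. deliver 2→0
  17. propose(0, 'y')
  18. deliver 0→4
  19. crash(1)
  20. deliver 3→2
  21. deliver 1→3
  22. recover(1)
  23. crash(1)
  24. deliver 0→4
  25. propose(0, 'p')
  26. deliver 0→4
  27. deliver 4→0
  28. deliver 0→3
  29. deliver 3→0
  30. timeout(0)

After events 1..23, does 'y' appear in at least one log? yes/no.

1. propose(0,'q'):  <0:coor t1 ->
2. deliver 0→3:  <3:part t1 ->
3. deliver 3→0:  nop
4. deliver 0→2:  <2:part t1 ->
5. deliver 2→0:  nop
6. deliver 0→4:  <4:part t1 ->
7. deliver 4→0:  nop
8. deliver 0→1:  <1:part t1 ->
9. deliver 1→0:  <0:coor t1 q>
10. deliver 0→4:  <4:part t1 q>
11. deliver 0→2:  <2:part t1 q>
12. deliver 0→3:  <3:part t1 q>
13. deliver 0→1:  <1:part t1 q>
14. timeout(0):  <0:coor t2 q>
15. timeout(0):  <0:coor t3 q>
16. deliver 2→0:  nop
17. propose(0,'y'):  <0:coor t4 q>
18. deliver 0→4:  <4:part t2 q>
19. crash(1):  <1:✗part t1 q>
20. deliver 3→2:  nop
21. deliver 1→3:  nop
22. recover(1):  <1:part t1 q>
23. crash(1):  <1:✗part t1 q>

no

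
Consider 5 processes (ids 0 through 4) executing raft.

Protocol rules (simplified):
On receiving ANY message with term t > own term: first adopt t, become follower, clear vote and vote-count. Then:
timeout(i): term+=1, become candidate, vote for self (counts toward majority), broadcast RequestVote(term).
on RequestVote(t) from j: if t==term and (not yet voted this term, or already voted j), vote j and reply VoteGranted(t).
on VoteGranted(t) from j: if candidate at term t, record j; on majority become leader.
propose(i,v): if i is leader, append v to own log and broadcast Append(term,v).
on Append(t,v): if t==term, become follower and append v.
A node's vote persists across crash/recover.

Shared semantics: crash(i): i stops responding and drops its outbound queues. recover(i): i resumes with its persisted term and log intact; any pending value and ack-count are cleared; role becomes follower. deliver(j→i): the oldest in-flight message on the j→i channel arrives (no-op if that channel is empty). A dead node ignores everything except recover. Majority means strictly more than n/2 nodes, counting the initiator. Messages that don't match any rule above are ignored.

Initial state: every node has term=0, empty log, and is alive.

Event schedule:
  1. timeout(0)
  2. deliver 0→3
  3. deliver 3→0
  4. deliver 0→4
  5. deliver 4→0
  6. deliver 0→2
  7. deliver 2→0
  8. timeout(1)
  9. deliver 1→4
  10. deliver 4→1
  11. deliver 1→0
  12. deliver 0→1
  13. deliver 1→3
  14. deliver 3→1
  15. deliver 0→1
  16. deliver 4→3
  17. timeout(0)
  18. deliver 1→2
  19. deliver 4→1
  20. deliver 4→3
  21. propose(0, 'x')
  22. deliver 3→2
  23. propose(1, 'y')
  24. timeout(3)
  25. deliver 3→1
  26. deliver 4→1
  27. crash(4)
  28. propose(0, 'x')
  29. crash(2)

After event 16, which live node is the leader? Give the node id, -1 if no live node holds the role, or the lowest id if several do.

0

step 1 timeout(0): 0={cand,t=1,log=-}
step 2 deliver 0→3: 3={foll,t=1,log=-}
step 3 deliver 3→0: —
step 4 deliver 0→4: 4={foll,t=1,log=-}
step 5 deliver 4→0: 0={lead,t=1,log=-}
step 6 deliver 0→2: 2={foll,t=1,log=-}
step 7 deliver 2→0: —
step 8 timeout(1): 1={cand,t=1,log=-}
step 9 deliver 1→4: —
step 10 deliver 4→1: —
step 11 deliver 1→0: —
step 12 deliver 0→1: —
step 13 deliver 1→3: —
step 14 deliver 3→1: —
step 15 deliver 0→1: —
step 16 deliver 4→3: —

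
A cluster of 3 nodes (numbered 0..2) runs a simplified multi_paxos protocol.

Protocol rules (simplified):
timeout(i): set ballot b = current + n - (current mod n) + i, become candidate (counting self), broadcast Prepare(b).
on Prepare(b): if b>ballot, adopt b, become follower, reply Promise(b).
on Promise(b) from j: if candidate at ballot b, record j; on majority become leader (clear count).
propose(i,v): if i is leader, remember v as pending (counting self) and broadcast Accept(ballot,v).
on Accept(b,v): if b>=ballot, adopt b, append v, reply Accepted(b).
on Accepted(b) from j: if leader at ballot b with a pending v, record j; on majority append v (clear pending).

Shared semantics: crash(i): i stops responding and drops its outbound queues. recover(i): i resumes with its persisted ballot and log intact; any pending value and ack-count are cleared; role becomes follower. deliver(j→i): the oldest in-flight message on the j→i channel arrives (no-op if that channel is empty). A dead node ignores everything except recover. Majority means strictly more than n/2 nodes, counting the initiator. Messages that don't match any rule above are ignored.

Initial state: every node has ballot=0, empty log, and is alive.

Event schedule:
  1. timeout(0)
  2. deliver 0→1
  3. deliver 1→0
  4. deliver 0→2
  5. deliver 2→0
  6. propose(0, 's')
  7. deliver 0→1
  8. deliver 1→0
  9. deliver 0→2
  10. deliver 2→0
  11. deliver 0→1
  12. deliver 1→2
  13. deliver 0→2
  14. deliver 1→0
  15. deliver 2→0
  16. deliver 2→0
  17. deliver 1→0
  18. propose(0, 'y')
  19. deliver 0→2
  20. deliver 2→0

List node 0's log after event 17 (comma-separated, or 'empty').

after 1 — timeout(0): n0:cand/b3/[-]
after 2 — deliver 0→1: n1:foll/b3/[-]
after 3 — deliver 1→0: n0:lead/b3/[-]
after 4 — deliver 0→2: n2:foll/b3/[-]
after 5 — deliver 2→0: ·
after 6 — propose(0,'s'): ·
after 7 — deliver 0→1: n1:foll/b3/[s]
after 8 — deliver 1→0: n0:lead/b3/[s]
after 9 — deliver 0→2: n2:foll/b3/[s]
after 10 — deliver 2→0: ·
after 11 — deliver 0→1: ·
after 12 — deliver 1→2: ·
after 13 — deliver 0→2: ·
after 14 — deliver 1→0: ·
after 15 — deliver 2→0: ·
after 16 — deliver 2→0: ·
after 17 — deliver 1→0: ·

s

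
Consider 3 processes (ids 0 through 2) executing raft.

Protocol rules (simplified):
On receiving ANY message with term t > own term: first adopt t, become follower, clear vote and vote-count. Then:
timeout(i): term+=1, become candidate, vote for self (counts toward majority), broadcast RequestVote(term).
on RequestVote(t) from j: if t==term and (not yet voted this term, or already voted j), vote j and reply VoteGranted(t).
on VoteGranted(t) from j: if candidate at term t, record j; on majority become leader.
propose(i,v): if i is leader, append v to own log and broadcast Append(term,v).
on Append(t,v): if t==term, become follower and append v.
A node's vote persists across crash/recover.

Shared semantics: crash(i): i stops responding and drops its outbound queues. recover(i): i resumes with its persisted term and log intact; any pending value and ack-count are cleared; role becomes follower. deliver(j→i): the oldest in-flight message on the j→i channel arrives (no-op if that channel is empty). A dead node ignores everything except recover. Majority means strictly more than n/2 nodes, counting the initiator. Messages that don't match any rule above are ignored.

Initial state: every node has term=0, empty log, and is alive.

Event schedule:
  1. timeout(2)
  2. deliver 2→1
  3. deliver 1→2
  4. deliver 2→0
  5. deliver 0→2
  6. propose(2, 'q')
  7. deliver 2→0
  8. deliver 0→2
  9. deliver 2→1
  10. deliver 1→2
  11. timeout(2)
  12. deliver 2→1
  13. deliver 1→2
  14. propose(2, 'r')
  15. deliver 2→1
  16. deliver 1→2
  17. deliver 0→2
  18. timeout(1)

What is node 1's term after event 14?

[1] timeout(2) → N2(cand t1 [-])
[2] deliver 2→1 → N1(foll t1 [-])
[3] deliver 1→2 → N2(lead t1 [-])
[4] deliver 2→0 → N0(foll t1 [-])
[5] deliver 0→2 → ∅
[6] propose(2,'q') → N2(lead t1 [q])
[7] deliver 2→0 → N0(foll t1 [q])
[8] deliver 0→2 → ∅
[9] deliver 2→1 → N1(foll t1 [q])
[10] deliver 1→2 → ∅
[11] timeout(2) → N2(cand t2 [q])
[12] deliver 2→1 → N1(foll t2 [q])
[13] deliver 1→2 → N2(lead t2 [q])
[14] propose(2,'r') → N2(lead t2 [q,r])

2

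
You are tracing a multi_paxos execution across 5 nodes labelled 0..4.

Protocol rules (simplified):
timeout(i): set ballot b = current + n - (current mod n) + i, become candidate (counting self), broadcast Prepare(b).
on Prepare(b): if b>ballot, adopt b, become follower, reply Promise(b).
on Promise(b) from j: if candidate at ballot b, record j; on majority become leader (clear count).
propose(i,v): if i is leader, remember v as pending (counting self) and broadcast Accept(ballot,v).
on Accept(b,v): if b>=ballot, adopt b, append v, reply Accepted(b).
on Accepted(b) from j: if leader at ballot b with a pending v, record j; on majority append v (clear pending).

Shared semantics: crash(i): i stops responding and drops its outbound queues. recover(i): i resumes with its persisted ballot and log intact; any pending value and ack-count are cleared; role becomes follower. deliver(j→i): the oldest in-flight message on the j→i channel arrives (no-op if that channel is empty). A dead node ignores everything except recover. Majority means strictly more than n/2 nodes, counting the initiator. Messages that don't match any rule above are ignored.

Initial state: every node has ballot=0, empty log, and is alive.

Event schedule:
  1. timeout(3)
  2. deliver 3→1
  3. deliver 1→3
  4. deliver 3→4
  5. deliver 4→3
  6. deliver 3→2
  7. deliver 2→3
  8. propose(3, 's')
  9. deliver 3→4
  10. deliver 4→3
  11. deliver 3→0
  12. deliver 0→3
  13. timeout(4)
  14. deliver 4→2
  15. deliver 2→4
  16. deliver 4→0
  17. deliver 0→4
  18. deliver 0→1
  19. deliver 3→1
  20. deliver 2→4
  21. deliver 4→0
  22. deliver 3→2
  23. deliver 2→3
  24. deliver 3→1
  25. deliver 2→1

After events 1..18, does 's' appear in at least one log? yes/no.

yes

1. timeout(3):  <3:cand b8 ->
2. deliver 3→1:  <1:foll b8 ->
3. deliver 1→3:  nop
4. deliver 3→4:  <4:foll b8 ->
5. deliver 4→3:  <3:lead b8 ->
6. deliver 3→2:  <2:foll b8 ->
7. deliver 2→3:  nop
8. propose(3,'s'):  nop
9. deliver 3→4:  <4:foll b8 s>
10. deliver 4→3:  nop
11. deliver 3→0:  <0:foll b8 ->
12. deliver 0→3:  nop
13. timeout(4):  <4:cand b14 s>
14. deliver 4→2:  <2:foll b14 ->
15. deliver 2→4:  nop
16. deliver 4→0:  <0:foll b14 ->
17. deliver 0→4:  <4:lead b14 s>
18. deliver 0→1:  nop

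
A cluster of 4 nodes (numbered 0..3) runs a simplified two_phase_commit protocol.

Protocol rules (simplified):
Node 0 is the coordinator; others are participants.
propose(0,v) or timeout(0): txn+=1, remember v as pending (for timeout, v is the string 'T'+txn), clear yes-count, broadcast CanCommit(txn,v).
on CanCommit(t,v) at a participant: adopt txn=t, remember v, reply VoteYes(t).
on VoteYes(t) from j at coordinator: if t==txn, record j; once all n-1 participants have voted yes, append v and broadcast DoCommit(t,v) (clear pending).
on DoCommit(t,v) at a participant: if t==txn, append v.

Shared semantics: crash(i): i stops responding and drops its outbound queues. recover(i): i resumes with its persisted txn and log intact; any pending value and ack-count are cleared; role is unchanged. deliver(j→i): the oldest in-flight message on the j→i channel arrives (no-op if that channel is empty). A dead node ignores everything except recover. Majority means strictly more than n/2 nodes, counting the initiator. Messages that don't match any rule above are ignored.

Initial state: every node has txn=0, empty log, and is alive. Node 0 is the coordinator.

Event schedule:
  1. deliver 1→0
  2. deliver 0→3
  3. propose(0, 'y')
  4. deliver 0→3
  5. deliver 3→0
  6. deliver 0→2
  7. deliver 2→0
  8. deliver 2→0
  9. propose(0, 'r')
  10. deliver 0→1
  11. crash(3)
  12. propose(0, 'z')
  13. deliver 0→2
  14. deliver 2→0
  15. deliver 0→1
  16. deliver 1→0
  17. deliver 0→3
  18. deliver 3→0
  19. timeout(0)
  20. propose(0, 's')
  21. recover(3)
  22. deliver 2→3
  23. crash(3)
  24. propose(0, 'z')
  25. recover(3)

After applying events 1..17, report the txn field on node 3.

[1] deliver 1→0 → ∅
[2] deliver 0→3 → ∅
[3] propose(0,'y') → N0(coor t1 [-])
[4] deliver 0→3 → N3(part t1 [-])
[5] deliver 3→0 → ∅
[6] deliver 0→2 → N2(part t1 [-])
[7] deliver 2→0 → ∅
[8] deliver 2→0 → ∅
[9] propose(0,'r') → N0(coor t2 [-])
[10] deliver 0→1 → N1(part t1 [-])
[11] crash(3) → N3(✗part t1 [-])
[12] propose(0,'z') → N0(coor t3 [-])
[13] deliver 0→2 → N2(part t2 [-])
[14] deliver 2→0 → ∅
[15] deliver 0→1 → N1(part t2 [-])
[16] deliver 1→0 → ∅
[17] deliver 0→3 → ∅

1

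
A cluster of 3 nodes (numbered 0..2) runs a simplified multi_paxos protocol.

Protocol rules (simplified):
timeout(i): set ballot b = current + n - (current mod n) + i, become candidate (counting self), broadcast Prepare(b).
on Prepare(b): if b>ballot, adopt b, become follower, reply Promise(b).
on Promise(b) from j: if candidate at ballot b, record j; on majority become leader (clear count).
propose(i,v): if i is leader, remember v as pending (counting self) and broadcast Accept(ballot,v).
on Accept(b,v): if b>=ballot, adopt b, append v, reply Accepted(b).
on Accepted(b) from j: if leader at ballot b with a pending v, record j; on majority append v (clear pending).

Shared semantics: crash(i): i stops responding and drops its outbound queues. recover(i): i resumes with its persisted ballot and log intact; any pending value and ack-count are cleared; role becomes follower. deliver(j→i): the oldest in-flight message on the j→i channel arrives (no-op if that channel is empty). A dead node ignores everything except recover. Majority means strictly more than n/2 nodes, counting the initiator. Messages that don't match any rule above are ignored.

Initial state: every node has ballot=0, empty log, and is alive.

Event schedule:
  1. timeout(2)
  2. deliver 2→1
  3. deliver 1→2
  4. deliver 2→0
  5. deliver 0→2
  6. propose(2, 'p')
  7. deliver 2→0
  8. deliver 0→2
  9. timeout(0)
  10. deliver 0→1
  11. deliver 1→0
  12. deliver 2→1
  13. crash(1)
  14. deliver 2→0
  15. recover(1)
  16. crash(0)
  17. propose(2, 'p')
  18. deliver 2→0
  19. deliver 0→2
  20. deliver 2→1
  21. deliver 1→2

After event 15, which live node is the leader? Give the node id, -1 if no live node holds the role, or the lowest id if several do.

0

after 1 — timeout(2): n2:cand/b5/[-]
after 2 — deliver 2→1: n1:foll/b5/[-]
after 3 — deliver 1→2: n2:lead/b5/[-]
after 4 — deliver 2→0: n0:foll/b5/[-]
after 5 — deliver 0→2: ·
after 6 — propose(2,'p'): ·
after 7 — deliver 2→0: n0:foll/b5/[p]
after 8 — deliver 0→2: n2:lead/b5/[p]
after 9 — timeout(0): n0:cand/b6/[p]
after 10 — deliver 0→1: n1:foll/b6/[-]
after 11 — deliver 1→0: n0:lead/b6/[p]
after 12 — deliver 2→1: ·
after 13 — crash(1): n1:✗foll/b6/[-]
after 14 — deliver 2→0: ·
after 15 — recover(1): n1:foll/b6/[-]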